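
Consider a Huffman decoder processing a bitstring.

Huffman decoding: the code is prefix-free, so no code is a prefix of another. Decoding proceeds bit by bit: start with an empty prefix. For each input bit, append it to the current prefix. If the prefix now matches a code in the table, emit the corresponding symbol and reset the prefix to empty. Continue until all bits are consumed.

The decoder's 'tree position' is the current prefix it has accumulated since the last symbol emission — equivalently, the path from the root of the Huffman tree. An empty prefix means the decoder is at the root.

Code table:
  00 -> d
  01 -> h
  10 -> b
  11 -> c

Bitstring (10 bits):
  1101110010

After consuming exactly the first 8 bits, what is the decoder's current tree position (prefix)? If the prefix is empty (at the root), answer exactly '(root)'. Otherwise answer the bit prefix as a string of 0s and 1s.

Answer: (root)

Derivation:
Bit 0: prefix='1' (no match yet)
Bit 1: prefix='11' -> emit 'c', reset
Bit 2: prefix='0' (no match yet)
Bit 3: prefix='01' -> emit 'h', reset
Bit 4: prefix='1' (no match yet)
Bit 5: prefix='11' -> emit 'c', reset
Bit 6: prefix='0' (no match yet)
Bit 7: prefix='00' -> emit 'd', reset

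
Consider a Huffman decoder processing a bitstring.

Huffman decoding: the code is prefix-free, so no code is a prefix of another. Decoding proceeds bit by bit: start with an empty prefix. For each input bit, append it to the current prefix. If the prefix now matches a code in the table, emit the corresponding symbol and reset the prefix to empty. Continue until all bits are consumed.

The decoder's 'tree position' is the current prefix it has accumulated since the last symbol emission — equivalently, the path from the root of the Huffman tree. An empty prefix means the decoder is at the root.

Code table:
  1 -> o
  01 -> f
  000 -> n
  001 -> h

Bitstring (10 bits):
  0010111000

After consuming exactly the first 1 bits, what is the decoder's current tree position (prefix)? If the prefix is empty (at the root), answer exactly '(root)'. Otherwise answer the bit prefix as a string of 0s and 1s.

Answer: 0

Derivation:
Bit 0: prefix='0' (no match yet)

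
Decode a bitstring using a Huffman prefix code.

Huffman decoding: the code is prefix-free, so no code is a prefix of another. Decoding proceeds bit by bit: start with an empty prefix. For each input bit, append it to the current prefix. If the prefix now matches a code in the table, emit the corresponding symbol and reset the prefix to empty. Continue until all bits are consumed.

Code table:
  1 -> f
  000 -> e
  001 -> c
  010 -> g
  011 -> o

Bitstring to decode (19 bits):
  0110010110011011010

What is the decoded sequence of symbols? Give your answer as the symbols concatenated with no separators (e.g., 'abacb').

Bit 0: prefix='0' (no match yet)
Bit 1: prefix='01' (no match yet)
Bit 2: prefix='011' -> emit 'o', reset
Bit 3: prefix='0' (no match yet)
Bit 4: prefix='00' (no match yet)
Bit 5: prefix='001' -> emit 'c', reset
Bit 6: prefix='0' (no match yet)
Bit 7: prefix='01' (no match yet)
Bit 8: prefix='011' -> emit 'o', reset
Bit 9: prefix='0' (no match yet)
Bit 10: prefix='00' (no match yet)
Bit 11: prefix='001' -> emit 'c', reset
Bit 12: prefix='1' -> emit 'f', reset
Bit 13: prefix='0' (no match yet)
Bit 14: prefix='01' (no match yet)
Bit 15: prefix='011' -> emit 'o', reset
Bit 16: prefix='0' (no match yet)
Bit 17: prefix='01' (no match yet)
Bit 18: prefix='010' -> emit 'g', reset

Answer: ococfog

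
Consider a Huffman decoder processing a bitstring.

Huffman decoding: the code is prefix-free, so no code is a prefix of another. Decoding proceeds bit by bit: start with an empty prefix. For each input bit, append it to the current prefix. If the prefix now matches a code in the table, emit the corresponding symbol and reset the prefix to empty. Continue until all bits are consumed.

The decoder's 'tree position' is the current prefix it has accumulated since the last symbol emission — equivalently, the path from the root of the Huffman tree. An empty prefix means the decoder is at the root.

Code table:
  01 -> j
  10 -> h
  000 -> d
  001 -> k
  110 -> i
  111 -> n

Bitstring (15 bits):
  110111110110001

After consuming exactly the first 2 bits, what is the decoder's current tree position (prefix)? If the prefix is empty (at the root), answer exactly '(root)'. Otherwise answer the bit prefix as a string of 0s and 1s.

Answer: 11

Derivation:
Bit 0: prefix='1' (no match yet)
Bit 1: prefix='11' (no match yet)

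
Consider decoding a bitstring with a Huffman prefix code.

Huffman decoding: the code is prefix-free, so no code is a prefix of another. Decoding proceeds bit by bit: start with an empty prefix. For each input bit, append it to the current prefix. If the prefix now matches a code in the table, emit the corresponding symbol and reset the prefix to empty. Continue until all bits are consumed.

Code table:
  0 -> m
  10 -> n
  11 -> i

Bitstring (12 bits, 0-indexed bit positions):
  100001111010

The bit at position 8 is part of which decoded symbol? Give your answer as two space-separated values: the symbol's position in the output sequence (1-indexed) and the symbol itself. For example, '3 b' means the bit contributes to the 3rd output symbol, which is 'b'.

Answer: 6 i

Derivation:
Bit 0: prefix='1' (no match yet)
Bit 1: prefix='10' -> emit 'n', reset
Bit 2: prefix='0' -> emit 'm', reset
Bit 3: prefix='0' -> emit 'm', reset
Bit 4: prefix='0' -> emit 'm', reset
Bit 5: prefix='1' (no match yet)
Bit 6: prefix='11' -> emit 'i', reset
Bit 7: prefix='1' (no match yet)
Bit 8: prefix='11' -> emit 'i', reset
Bit 9: prefix='0' -> emit 'm', reset
Bit 10: prefix='1' (no match yet)
Bit 11: prefix='10' -> emit 'n', reset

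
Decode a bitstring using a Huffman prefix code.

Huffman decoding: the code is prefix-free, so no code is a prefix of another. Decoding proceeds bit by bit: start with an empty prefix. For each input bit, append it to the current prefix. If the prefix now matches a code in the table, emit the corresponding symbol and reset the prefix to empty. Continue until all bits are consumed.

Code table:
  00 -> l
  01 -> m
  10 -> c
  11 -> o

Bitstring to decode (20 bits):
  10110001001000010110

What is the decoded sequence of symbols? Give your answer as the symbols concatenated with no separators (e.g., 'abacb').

Bit 0: prefix='1' (no match yet)
Bit 1: prefix='10' -> emit 'c', reset
Bit 2: prefix='1' (no match yet)
Bit 3: prefix='11' -> emit 'o', reset
Bit 4: prefix='0' (no match yet)
Bit 5: prefix='00' -> emit 'l', reset
Bit 6: prefix='0' (no match yet)
Bit 7: prefix='01' -> emit 'm', reset
Bit 8: prefix='0' (no match yet)
Bit 9: prefix='00' -> emit 'l', reset
Bit 10: prefix='1' (no match yet)
Bit 11: prefix='10' -> emit 'c', reset
Bit 12: prefix='0' (no match yet)
Bit 13: prefix='00' -> emit 'l', reset
Bit 14: prefix='0' (no match yet)
Bit 15: prefix='01' -> emit 'm', reset
Bit 16: prefix='0' (no match yet)
Bit 17: prefix='01' -> emit 'm', reset
Bit 18: prefix='1' (no match yet)
Bit 19: prefix='10' -> emit 'c', reset

Answer: colmlclmmc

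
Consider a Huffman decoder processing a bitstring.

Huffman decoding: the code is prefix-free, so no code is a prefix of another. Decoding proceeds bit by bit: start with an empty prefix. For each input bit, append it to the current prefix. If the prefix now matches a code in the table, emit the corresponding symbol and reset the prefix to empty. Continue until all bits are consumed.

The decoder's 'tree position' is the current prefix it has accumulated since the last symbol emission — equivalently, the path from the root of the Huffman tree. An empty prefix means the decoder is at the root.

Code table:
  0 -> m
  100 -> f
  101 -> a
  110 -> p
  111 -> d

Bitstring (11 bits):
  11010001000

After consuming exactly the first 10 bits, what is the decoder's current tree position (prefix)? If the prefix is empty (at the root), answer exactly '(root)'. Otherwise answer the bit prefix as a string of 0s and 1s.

Answer: (root)

Derivation:
Bit 0: prefix='1' (no match yet)
Bit 1: prefix='11' (no match yet)
Bit 2: prefix='110' -> emit 'p', reset
Bit 3: prefix='1' (no match yet)
Bit 4: prefix='10' (no match yet)
Bit 5: prefix='100' -> emit 'f', reset
Bit 6: prefix='0' -> emit 'm', reset
Bit 7: prefix='1' (no match yet)
Bit 8: prefix='10' (no match yet)
Bit 9: prefix='100' -> emit 'f', reset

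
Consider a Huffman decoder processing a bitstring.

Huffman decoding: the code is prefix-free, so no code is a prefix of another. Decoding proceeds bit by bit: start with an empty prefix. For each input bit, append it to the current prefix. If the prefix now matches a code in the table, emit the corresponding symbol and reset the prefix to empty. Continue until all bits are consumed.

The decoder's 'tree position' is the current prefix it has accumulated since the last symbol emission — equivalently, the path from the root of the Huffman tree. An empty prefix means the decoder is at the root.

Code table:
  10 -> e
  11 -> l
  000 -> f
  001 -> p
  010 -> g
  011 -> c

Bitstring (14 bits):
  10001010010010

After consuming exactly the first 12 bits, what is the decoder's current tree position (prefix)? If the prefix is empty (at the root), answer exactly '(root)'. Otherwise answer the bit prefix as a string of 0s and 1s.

Bit 0: prefix='1' (no match yet)
Bit 1: prefix='10' -> emit 'e', reset
Bit 2: prefix='0' (no match yet)
Bit 3: prefix='00' (no match yet)
Bit 4: prefix='001' -> emit 'p', reset
Bit 5: prefix='0' (no match yet)
Bit 6: prefix='01' (no match yet)
Bit 7: prefix='010' -> emit 'g', reset
Bit 8: prefix='0' (no match yet)
Bit 9: prefix='01' (no match yet)
Bit 10: prefix='010' -> emit 'g', reset
Bit 11: prefix='0' (no match yet)

Answer: 0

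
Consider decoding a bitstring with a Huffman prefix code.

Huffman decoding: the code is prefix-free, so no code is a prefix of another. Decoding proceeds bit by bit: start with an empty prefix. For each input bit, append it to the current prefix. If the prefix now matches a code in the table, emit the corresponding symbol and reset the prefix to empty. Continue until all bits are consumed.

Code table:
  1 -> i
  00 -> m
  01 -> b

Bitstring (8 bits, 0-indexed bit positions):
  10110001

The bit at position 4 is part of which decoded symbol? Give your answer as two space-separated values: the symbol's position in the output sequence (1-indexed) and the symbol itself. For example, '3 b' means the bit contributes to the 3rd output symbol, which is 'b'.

Answer: 4 m

Derivation:
Bit 0: prefix='1' -> emit 'i', reset
Bit 1: prefix='0' (no match yet)
Bit 2: prefix='01' -> emit 'b', reset
Bit 3: prefix='1' -> emit 'i', reset
Bit 4: prefix='0' (no match yet)
Bit 5: prefix='00' -> emit 'm', reset
Bit 6: prefix='0' (no match yet)
Bit 7: prefix='01' -> emit 'b', reset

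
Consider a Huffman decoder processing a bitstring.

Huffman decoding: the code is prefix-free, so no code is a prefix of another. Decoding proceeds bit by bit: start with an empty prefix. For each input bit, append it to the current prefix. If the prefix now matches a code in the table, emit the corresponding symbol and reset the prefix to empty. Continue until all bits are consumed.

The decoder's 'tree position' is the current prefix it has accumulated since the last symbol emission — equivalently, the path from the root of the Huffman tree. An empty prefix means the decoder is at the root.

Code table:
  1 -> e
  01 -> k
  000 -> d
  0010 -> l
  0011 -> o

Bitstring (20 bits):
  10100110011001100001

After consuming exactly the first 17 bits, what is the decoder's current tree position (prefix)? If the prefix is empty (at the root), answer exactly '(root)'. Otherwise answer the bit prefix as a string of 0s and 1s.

Bit 0: prefix='1' -> emit 'e', reset
Bit 1: prefix='0' (no match yet)
Bit 2: prefix='01' -> emit 'k', reset
Bit 3: prefix='0' (no match yet)
Bit 4: prefix='00' (no match yet)
Bit 5: prefix='001' (no match yet)
Bit 6: prefix='0011' -> emit 'o', reset
Bit 7: prefix='0' (no match yet)
Bit 8: prefix='00' (no match yet)
Bit 9: prefix='001' (no match yet)
Bit 10: prefix='0011' -> emit 'o', reset
Bit 11: prefix='0' (no match yet)
Bit 12: prefix='00' (no match yet)
Bit 13: prefix='001' (no match yet)
Bit 14: prefix='0011' -> emit 'o', reset
Bit 15: prefix='0' (no match yet)
Bit 16: prefix='00' (no match yet)

Answer: 00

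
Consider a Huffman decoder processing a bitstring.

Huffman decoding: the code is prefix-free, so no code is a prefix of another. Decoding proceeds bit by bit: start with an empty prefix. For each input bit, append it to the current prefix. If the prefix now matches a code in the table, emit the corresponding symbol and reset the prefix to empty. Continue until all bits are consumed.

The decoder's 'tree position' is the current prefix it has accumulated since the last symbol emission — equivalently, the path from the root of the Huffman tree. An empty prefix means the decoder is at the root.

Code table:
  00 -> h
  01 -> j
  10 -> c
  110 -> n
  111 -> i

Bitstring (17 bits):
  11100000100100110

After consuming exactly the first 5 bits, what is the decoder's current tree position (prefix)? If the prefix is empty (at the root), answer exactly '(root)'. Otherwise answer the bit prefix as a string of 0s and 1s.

Answer: (root)

Derivation:
Bit 0: prefix='1' (no match yet)
Bit 1: prefix='11' (no match yet)
Bit 2: prefix='111' -> emit 'i', reset
Bit 3: prefix='0' (no match yet)
Bit 4: prefix='00' -> emit 'h', reset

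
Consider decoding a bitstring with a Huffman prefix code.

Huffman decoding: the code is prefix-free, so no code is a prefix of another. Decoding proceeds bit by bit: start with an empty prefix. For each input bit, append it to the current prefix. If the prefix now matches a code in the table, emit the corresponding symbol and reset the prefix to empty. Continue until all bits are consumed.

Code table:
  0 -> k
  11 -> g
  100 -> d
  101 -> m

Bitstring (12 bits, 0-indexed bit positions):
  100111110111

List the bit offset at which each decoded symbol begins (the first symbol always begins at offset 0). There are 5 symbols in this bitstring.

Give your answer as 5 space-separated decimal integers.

Answer: 0 3 5 7 10

Derivation:
Bit 0: prefix='1' (no match yet)
Bit 1: prefix='10' (no match yet)
Bit 2: prefix='100' -> emit 'd', reset
Bit 3: prefix='1' (no match yet)
Bit 4: prefix='11' -> emit 'g', reset
Bit 5: prefix='1' (no match yet)
Bit 6: prefix='11' -> emit 'g', reset
Bit 7: prefix='1' (no match yet)
Bit 8: prefix='10' (no match yet)
Bit 9: prefix='101' -> emit 'm', reset
Bit 10: prefix='1' (no match yet)
Bit 11: prefix='11' -> emit 'g', reset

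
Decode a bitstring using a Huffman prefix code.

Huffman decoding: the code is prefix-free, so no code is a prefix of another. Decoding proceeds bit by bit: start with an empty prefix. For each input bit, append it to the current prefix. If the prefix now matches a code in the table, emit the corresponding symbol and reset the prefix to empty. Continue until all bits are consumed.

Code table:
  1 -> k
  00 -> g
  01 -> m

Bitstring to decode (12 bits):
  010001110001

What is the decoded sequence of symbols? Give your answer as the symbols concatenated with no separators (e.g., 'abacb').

Answer: mgmkkgm

Derivation:
Bit 0: prefix='0' (no match yet)
Bit 1: prefix='01' -> emit 'm', reset
Bit 2: prefix='0' (no match yet)
Bit 3: prefix='00' -> emit 'g', reset
Bit 4: prefix='0' (no match yet)
Bit 5: prefix='01' -> emit 'm', reset
Bit 6: prefix='1' -> emit 'k', reset
Bit 7: prefix='1' -> emit 'k', reset
Bit 8: prefix='0' (no match yet)
Bit 9: prefix='00' -> emit 'g', reset
Bit 10: prefix='0' (no match yet)
Bit 11: prefix='01' -> emit 'm', reset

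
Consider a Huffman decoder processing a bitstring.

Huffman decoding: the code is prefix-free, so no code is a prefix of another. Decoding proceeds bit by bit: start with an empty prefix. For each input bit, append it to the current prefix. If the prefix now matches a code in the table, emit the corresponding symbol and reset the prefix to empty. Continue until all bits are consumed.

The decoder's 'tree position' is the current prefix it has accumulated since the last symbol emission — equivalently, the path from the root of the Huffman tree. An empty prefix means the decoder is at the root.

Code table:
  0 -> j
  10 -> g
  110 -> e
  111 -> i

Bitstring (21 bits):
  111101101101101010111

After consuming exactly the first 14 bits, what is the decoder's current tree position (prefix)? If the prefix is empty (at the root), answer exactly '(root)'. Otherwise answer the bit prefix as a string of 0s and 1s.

Answer: (root)

Derivation:
Bit 0: prefix='1' (no match yet)
Bit 1: prefix='11' (no match yet)
Bit 2: prefix='111' -> emit 'i', reset
Bit 3: prefix='1' (no match yet)
Bit 4: prefix='10' -> emit 'g', reset
Bit 5: prefix='1' (no match yet)
Bit 6: prefix='11' (no match yet)
Bit 7: prefix='110' -> emit 'e', reset
Bit 8: prefix='1' (no match yet)
Bit 9: prefix='11' (no match yet)
Bit 10: prefix='110' -> emit 'e', reset
Bit 11: prefix='1' (no match yet)
Bit 12: prefix='11' (no match yet)
Bit 13: prefix='110' -> emit 'e', reset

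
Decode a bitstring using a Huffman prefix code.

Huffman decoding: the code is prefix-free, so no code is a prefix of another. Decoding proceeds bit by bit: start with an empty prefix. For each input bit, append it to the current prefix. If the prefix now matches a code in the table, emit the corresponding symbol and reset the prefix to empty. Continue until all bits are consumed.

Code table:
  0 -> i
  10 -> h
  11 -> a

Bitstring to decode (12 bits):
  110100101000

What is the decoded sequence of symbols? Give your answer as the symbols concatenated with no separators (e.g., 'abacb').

Bit 0: prefix='1' (no match yet)
Bit 1: prefix='11' -> emit 'a', reset
Bit 2: prefix='0' -> emit 'i', reset
Bit 3: prefix='1' (no match yet)
Bit 4: prefix='10' -> emit 'h', reset
Bit 5: prefix='0' -> emit 'i', reset
Bit 6: prefix='1' (no match yet)
Bit 7: prefix='10' -> emit 'h', reset
Bit 8: prefix='1' (no match yet)
Bit 9: prefix='10' -> emit 'h', reset
Bit 10: prefix='0' -> emit 'i', reset
Bit 11: prefix='0' -> emit 'i', reset

Answer: aihihhii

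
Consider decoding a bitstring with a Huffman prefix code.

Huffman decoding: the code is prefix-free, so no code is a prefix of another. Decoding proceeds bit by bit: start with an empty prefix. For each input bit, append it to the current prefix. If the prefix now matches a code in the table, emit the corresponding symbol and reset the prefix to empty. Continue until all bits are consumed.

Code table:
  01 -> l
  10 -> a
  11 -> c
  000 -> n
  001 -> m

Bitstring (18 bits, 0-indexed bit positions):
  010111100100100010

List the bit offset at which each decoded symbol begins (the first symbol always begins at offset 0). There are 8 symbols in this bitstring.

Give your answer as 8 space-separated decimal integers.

Answer: 0 2 4 6 8 10 13 16

Derivation:
Bit 0: prefix='0' (no match yet)
Bit 1: prefix='01' -> emit 'l', reset
Bit 2: prefix='0' (no match yet)
Bit 3: prefix='01' -> emit 'l', reset
Bit 4: prefix='1' (no match yet)
Bit 5: prefix='11' -> emit 'c', reset
Bit 6: prefix='1' (no match yet)
Bit 7: prefix='10' -> emit 'a', reset
Bit 8: prefix='0' (no match yet)
Bit 9: prefix='01' -> emit 'l', reset
Bit 10: prefix='0' (no match yet)
Bit 11: prefix='00' (no match yet)
Bit 12: prefix='001' -> emit 'm', reset
Bit 13: prefix='0' (no match yet)
Bit 14: prefix='00' (no match yet)
Bit 15: prefix='000' -> emit 'n', reset
Bit 16: prefix='1' (no match yet)
Bit 17: prefix='10' -> emit 'a', reset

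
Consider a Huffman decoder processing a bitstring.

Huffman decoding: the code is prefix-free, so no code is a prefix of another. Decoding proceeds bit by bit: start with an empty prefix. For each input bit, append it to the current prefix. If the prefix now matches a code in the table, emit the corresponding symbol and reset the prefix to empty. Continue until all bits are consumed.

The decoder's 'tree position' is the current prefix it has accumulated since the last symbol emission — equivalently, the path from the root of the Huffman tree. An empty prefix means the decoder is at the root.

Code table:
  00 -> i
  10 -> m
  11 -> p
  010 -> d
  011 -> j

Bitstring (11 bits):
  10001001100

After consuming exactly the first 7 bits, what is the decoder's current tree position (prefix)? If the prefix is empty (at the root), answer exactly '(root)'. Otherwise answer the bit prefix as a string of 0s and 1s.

Answer: 0

Derivation:
Bit 0: prefix='1' (no match yet)
Bit 1: prefix='10' -> emit 'm', reset
Bit 2: prefix='0' (no match yet)
Bit 3: prefix='00' -> emit 'i', reset
Bit 4: prefix='1' (no match yet)
Bit 5: prefix='10' -> emit 'm', reset
Bit 6: prefix='0' (no match yet)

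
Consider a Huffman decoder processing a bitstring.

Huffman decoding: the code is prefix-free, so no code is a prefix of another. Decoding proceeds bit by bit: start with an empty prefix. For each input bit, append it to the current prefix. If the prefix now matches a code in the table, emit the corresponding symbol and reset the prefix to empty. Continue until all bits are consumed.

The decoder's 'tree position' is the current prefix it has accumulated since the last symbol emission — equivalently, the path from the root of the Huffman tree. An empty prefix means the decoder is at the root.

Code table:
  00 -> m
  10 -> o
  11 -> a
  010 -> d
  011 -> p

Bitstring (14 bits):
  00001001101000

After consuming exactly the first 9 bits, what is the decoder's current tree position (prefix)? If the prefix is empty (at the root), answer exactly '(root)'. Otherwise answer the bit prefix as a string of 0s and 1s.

Bit 0: prefix='0' (no match yet)
Bit 1: prefix='00' -> emit 'm', reset
Bit 2: prefix='0' (no match yet)
Bit 3: prefix='00' -> emit 'm', reset
Bit 4: prefix='1' (no match yet)
Bit 5: prefix='10' -> emit 'o', reset
Bit 6: prefix='0' (no match yet)
Bit 7: prefix='01' (no match yet)
Bit 8: prefix='011' -> emit 'p', reset

Answer: (root)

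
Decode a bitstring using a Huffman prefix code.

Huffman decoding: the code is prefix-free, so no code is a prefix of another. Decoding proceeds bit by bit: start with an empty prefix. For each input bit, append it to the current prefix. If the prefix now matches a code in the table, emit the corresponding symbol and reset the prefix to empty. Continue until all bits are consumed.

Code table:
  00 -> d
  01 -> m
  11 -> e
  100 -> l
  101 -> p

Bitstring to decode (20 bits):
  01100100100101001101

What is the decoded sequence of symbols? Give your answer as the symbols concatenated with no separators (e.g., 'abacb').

Answer: mlllpdem

Derivation:
Bit 0: prefix='0' (no match yet)
Bit 1: prefix='01' -> emit 'm', reset
Bit 2: prefix='1' (no match yet)
Bit 3: prefix='10' (no match yet)
Bit 4: prefix='100' -> emit 'l', reset
Bit 5: prefix='1' (no match yet)
Bit 6: prefix='10' (no match yet)
Bit 7: prefix='100' -> emit 'l', reset
Bit 8: prefix='1' (no match yet)
Bit 9: prefix='10' (no match yet)
Bit 10: prefix='100' -> emit 'l', reset
Bit 11: prefix='1' (no match yet)
Bit 12: prefix='10' (no match yet)
Bit 13: prefix='101' -> emit 'p', reset
Bit 14: prefix='0' (no match yet)
Bit 15: prefix='00' -> emit 'd', reset
Bit 16: prefix='1' (no match yet)
Bit 17: prefix='11' -> emit 'e', reset
Bit 18: prefix='0' (no match yet)
Bit 19: prefix='01' -> emit 'm', reset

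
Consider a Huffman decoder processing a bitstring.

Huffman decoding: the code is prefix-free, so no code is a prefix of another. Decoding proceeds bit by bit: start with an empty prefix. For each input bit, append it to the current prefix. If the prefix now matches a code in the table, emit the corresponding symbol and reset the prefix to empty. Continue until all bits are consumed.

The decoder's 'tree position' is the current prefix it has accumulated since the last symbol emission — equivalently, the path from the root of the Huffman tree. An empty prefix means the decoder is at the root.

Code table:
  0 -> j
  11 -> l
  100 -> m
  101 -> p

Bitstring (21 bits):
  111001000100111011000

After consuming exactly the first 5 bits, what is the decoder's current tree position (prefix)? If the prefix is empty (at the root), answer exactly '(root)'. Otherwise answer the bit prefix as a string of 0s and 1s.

Bit 0: prefix='1' (no match yet)
Bit 1: prefix='11' -> emit 'l', reset
Bit 2: prefix='1' (no match yet)
Bit 3: prefix='10' (no match yet)
Bit 4: prefix='100' -> emit 'm', reset

Answer: (root)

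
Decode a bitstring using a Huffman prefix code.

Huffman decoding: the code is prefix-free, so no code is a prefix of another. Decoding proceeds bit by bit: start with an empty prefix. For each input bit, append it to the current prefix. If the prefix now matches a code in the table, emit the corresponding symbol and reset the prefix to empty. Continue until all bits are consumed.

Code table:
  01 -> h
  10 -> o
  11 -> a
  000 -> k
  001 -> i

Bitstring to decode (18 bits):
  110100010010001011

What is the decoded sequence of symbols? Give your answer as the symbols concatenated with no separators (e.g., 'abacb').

Answer: ahkohkoa

Derivation:
Bit 0: prefix='1' (no match yet)
Bit 1: prefix='11' -> emit 'a', reset
Bit 2: prefix='0' (no match yet)
Bit 3: prefix='01' -> emit 'h', reset
Bit 4: prefix='0' (no match yet)
Bit 5: prefix='00' (no match yet)
Bit 6: prefix='000' -> emit 'k', reset
Bit 7: prefix='1' (no match yet)
Bit 8: prefix='10' -> emit 'o', reset
Bit 9: prefix='0' (no match yet)
Bit 10: prefix='01' -> emit 'h', reset
Bit 11: prefix='0' (no match yet)
Bit 12: prefix='00' (no match yet)
Bit 13: prefix='000' -> emit 'k', reset
Bit 14: prefix='1' (no match yet)
Bit 15: prefix='10' -> emit 'o', reset
Bit 16: prefix='1' (no match yet)
Bit 17: prefix='11' -> emit 'a', reset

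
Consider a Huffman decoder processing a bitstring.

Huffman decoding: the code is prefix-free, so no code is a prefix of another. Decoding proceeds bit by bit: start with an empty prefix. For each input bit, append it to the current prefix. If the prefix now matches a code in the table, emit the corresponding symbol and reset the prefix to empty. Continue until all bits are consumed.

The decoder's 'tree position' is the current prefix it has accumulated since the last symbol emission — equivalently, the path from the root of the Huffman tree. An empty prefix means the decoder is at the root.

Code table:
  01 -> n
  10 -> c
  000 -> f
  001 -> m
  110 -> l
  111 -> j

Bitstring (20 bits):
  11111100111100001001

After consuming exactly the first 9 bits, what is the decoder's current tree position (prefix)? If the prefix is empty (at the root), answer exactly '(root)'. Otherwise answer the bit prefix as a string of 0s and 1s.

Bit 0: prefix='1' (no match yet)
Bit 1: prefix='11' (no match yet)
Bit 2: prefix='111' -> emit 'j', reset
Bit 3: prefix='1' (no match yet)
Bit 4: prefix='11' (no match yet)
Bit 5: prefix='111' -> emit 'j', reset
Bit 6: prefix='0' (no match yet)
Bit 7: prefix='00' (no match yet)
Bit 8: prefix='001' -> emit 'm', reset

Answer: (root)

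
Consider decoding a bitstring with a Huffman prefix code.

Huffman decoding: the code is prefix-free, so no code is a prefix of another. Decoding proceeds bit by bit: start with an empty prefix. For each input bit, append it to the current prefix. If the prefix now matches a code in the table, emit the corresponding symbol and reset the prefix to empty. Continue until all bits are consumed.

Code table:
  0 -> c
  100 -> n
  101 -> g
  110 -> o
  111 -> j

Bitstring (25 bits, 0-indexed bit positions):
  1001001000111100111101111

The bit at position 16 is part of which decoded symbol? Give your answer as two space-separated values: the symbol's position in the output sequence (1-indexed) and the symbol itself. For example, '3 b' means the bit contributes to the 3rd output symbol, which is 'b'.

Answer: 7 j

Derivation:
Bit 0: prefix='1' (no match yet)
Bit 1: prefix='10' (no match yet)
Bit 2: prefix='100' -> emit 'n', reset
Bit 3: prefix='1' (no match yet)
Bit 4: prefix='10' (no match yet)
Bit 5: prefix='100' -> emit 'n', reset
Bit 6: prefix='1' (no match yet)
Bit 7: prefix='10' (no match yet)
Bit 8: prefix='100' -> emit 'n', reset
Bit 9: prefix='0' -> emit 'c', reset
Bit 10: prefix='1' (no match yet)
Bit 11: prefix='11' (no match yet)
Bit 12: prefix='111' -> emit 'j', reset
Bit 13: prefix='1' (no match yet)
Bit 14: prefix='10' (no match yet)
Bit 15: prefix='100' -> emit 'n', reset
Bit 16: prefix='1' (no match yet)
Bit 17: prefix='11' (no match yet)
Bit 18: prefix='111' -> emit 'j', reset
Bit 19: prefix='1' (no match yet)
Bit 20: prefix='10' (no match yet)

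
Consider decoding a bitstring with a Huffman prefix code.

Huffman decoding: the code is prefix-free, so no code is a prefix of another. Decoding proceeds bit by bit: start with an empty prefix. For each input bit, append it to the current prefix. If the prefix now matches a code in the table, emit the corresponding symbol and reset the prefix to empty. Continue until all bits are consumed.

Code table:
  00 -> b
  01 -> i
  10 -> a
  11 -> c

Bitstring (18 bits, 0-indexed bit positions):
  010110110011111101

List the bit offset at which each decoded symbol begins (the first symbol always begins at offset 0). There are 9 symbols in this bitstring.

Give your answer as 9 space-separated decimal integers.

Bit 0: prefix='0' (no match yet)
Bit 1: prefix='01' -> emit 'i', reset
Bit 2: prefix='0' (no match yet)
Bit 3: prefix='01' -> emit 'i', reset
Bit 4: prefix='1' (no match yet)
Bit 5: prefix='10' -> emit 'a', reset
Bit 6: prefix='1' (no match yet)
Bit 7: prefix='11' -> emit 'c', reset
Bit 8: prefix='0' (no match yet)
Bit 9: prefix='00' -> emit 'b', reset
Bit 10: prefix='1' (no match yet)
Bit 11: prefix='11' -> emit 'c', reset
Bit 12: prefix='1' (no match yet)
Bit 13: prefix='11' -> emit 'c', reset
Bit 14: prefix='1' (no match yet)
Bit 15: prefix='11' -> emit 'c', reset
Bit 16: prefix='0' (no match yet)
Bit 17: prefix='01' -> emit 'i', reset

Answer: 0 2 4 6 8 10 12 14 16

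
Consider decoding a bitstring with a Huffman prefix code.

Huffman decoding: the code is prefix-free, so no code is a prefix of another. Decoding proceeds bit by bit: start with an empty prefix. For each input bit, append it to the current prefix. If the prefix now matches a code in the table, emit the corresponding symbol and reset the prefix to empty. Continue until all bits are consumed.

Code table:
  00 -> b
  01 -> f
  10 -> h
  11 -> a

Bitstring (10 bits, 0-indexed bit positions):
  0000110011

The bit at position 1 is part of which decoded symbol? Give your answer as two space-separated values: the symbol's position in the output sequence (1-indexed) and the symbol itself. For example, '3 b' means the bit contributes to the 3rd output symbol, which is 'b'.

Answer: 1 b

Derivation:
Bit 0: prefix='0' (no match yet)
Bit 1: prefix='00' -> emit 'b', reset
Bit 2: prefix='0' (no match yet)
Bit 3: prefix='00' -> emit 'b', reset
Bit 4: prefix='1' (no match yet)
Bit 5: prefix='11' -> emit 'a', reset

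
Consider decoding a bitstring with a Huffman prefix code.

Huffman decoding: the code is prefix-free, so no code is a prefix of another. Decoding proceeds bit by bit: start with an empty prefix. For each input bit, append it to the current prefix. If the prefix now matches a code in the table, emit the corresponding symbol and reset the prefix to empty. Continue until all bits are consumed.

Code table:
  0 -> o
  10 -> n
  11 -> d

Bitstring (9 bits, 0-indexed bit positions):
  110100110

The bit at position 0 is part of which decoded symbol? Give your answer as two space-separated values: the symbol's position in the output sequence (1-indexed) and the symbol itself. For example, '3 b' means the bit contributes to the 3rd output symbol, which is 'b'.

Bit 0: prefix='1' (no match yet)
Bit 1: prefix='11' -> emit 'd', reset
Bit 2: prefix='0' -> emit 'o', reset
Bit 3: prefix='1' (no match yet)
Bit 4: prefix='10' -> emit 'n', reset

Answer: 1 d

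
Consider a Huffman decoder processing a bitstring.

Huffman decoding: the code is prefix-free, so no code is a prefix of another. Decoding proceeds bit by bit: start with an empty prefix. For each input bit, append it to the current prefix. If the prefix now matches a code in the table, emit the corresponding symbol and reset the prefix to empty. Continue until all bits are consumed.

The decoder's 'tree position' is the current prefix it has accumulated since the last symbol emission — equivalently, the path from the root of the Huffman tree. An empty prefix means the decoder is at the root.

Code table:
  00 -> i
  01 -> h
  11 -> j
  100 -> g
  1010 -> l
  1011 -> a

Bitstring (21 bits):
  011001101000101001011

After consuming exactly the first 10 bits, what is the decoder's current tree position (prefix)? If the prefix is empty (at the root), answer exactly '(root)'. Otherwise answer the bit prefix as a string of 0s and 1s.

Bit 0: prefix='0' (no match yet)
Bit 1: prefix='01' -> emit 'h', reset
Bit 2: prefix='1' (no match yet)
Bit 3: prefix='10' (no match yet)
Bit 4: prefix='100' -> emit 'g', reset
Bit 5: prefix='1' (no match yet)
Bit 6: prefix='11' -> emit 'j', reset
Bit 7: prefix='0' (no match yet)
Bit 8: prefix='01' -> emit 'h', reset
Bit 9: prefix='0' (no match yet)

Answer: 0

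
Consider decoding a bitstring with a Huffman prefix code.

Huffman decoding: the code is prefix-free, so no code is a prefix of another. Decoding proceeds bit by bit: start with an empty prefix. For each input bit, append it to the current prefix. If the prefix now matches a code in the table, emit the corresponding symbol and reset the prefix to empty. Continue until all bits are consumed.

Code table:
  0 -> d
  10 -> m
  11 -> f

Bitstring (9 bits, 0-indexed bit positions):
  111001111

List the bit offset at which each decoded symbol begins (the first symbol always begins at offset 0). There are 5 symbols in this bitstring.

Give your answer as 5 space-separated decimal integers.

Answer: 0 2 4 5 7

Derivation:
Bit 0: prefix='1' (no match yet)
Bit 1: prefix='11' -> emit 'f', reset
Bit 2: prefix='1' (no match yet)
Bit 3: prefix='10' -> emit 'm', reset
Bit 4: prefix='0' -> emit 'd', reset
Bit 5: prefix='1' (no match yet)
Bit 6: prefix='11' -> emit 'f', reset
Bit 7: prefix='1' (no match yet)
Bit 8: prefix='11' -> emit 'f', reset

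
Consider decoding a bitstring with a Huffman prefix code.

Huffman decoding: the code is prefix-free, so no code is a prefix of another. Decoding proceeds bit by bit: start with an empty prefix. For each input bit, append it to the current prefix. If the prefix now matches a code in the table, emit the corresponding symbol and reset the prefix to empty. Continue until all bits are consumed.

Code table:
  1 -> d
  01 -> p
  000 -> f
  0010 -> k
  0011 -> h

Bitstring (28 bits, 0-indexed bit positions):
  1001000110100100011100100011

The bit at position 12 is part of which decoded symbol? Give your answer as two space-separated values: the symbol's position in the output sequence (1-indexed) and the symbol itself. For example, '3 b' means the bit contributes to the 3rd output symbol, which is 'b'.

Answer: 5 k

Derivation:
Bit 0: prefix='1' -> emit 'd', reset
Bit 1: prefix='0' (no match yet)
Bit 2: prefix='00' (no match yet)
Bit 3: prefix='001' (no match yet)
Bit 4: prefix='0010' -> emit 'k', reset
Bit 5: prefix='0' (no match yet)
Bit 6: prefix='00' (no match yet)
Bit 7: prefix='001' (no match yet)
Bit 8: prefix='0011' -> emit 'h', reset
Bit 9: prefix='0' (no match yet)
Bit 10: prefix='01' -> emit 'p', reset
Bit 11: prefix='0' (no match yet)
Bit 12: prefix='00' (no match yet)
Bit 13: prefix='001' (no match yet)
Bit 14: prefix='0010' -> emit 'k', reset
Bit 15: prefix='0' (no match yet)
Bit 16: prefix='00' (no match yet)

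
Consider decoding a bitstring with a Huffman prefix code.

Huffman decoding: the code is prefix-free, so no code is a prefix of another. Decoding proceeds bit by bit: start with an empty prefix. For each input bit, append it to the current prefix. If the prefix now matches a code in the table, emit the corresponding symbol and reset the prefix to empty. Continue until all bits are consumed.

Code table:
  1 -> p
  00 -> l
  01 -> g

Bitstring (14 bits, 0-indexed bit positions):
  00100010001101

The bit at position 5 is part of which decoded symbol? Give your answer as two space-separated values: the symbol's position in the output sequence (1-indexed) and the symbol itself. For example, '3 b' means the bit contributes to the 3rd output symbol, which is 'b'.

Bit 0: prefix='0' (no match yet)
Bit 1: prefix='00' -> emit 'l', reset
Bit 2: prefix='1' -> emit 'p', reset
Bit 3: prefix='0' (no match yet)
Bit 4: prefix='00' -> emit 'l', reset
Bit 5: prefix='0' (no match yet)
Bit 6: prefix='01' -> emit 'g', reset
Bit 7: prefix='0' (no match yet)
Bit 8: prefix='00' -> emit 'l', reset
Bit 9: prefix='0' (no match yet)

Answer: 4 g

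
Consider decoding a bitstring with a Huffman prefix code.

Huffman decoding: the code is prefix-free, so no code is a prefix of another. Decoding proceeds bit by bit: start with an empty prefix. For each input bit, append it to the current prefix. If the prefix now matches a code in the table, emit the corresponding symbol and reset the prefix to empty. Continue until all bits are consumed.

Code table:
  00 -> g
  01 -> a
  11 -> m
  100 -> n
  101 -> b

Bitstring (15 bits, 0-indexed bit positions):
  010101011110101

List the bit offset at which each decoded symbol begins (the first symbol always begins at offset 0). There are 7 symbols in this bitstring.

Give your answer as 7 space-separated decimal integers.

Bit 0: prefix='0' (no match yet)
Bit 1: prefix='01' -> emit 'a', reset
Bit 2: prefix='0' (no match yet)
Bit 3: prefix='01' -> emit 'a', reset
Bit 4: prefix='0' (no match yet)
Bit 5: prefix='01' -> emit 'a', reset
Bit 6: prefix='0' (no match yet)
Bit 7: prefix='01' -> emit 'a', reset
Bit 8: prefix='1' (no match yet)
Bit 9: prefix='11' -> emit 'm', reset
Bit 10: prefix='1' (no match yet)
Bit 11: prefix='10' (no match yet)
Bit 12: prefix='101' -> emit 'b', reset
Bit 13: prefix='0' (no match yet)
Bit 14: prefix='01' -> emit 'a', reset

Answer: 0 2 4 6 8 10 13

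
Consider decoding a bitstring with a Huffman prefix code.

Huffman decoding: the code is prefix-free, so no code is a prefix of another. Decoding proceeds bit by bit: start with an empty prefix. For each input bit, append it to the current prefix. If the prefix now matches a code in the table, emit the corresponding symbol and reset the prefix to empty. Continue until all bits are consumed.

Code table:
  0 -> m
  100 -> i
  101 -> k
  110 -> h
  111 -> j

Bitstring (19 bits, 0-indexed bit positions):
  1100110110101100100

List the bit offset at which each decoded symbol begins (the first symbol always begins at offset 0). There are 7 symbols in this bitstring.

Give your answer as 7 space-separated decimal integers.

Bit 0: prefix='1' (no match yet)
Bit 1: prefix='11' (no match yet)
Bit 2: prefix='110' -> emit 'h', reset
Bit 3: prefix='0' -> emit 'm', reset
Bit 4: prefix='1' (no match yet)
Bit 5: prefix='11' (no match yet)
Bit 6: prefix='110' -> emit 'h', reset
Bit 7: prefix='1' (no match yet)
Bit 8: prefix='11' (no match yet)
Bit 9: prefix='110' -> emit 'h', reset
Bit 10: prefix='1' (no match yet)
Bit 11: prefix='10' (no match yet)
Bit 12: prefix='101' -> emit 'k', reset
Bit 13: prefix='1' (no match yet)
Bit 14: prefix='10' (no match yet)
Bit 15: prefix='100' -> emit 'i', reset
Bit 16: prefix='1' (no match yet)
Bit 17: prefix='10' (no match yet)
Bit 18: prefix='100' -> emit 'i', reset

Answer: 0 3 4 7 10 13 16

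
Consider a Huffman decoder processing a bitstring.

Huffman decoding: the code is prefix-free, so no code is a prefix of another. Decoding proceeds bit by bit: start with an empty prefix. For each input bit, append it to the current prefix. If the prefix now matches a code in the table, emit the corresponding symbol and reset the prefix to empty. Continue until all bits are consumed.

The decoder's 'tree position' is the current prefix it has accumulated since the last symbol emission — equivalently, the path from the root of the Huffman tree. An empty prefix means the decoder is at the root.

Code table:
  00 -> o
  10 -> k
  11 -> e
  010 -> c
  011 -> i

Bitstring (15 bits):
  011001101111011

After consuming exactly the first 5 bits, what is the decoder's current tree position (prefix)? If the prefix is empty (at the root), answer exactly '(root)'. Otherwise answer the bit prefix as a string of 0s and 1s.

Answer: (root)

Derivation:
Bit 0: prefix='0' (no match yet)
Bit 1: prefix='01' (no match yet)
Bit 2: prefix='011' -> emit 'i', reset
Bit 3: prefix='0' (no match yet)
Bit 4: prefix='00' -> emit 'o', reset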